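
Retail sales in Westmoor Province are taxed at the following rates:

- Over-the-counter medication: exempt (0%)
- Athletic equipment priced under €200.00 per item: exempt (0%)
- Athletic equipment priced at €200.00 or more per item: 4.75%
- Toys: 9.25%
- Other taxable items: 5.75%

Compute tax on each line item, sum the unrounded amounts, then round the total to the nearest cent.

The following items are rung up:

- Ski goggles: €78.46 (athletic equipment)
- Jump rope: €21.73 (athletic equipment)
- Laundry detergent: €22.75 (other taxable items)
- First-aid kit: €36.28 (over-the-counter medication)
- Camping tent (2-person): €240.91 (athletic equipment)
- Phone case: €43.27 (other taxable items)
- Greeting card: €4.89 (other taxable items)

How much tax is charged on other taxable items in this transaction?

€4.08

Laundry detergent €22.75: other taxable items → 5.75% → €1.308125
Phone case €43.27: other taxable items → 5.75% → €2.488025
Greeting card €4.89: other taxable items → 5.75% → €0.281175
Tax on other taxable items: unrounded sum = €4.077325 → €4.08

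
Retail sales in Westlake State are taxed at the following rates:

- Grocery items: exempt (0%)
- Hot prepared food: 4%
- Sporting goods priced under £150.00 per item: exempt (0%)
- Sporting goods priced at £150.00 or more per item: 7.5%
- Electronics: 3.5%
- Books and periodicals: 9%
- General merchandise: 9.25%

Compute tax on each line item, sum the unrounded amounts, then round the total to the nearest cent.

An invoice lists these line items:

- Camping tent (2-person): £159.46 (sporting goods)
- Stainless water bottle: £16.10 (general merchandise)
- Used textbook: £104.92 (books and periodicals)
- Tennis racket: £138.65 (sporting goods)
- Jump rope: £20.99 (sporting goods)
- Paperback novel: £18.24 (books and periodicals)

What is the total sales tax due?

£24.53

Camping tent (2-person) £159.46: sporting goods, £150.00 or more → 7.5% → £11.9595
Stainless water bottle £16.10: general merchandise → 9.25% → £1.48925
Used textbook £104.92: books and periodicals → 9% → £9.4428
Tennis racket £138.65: sporting goods, under £150.00 → 0% → £0.00
Jump rope £20.99: sporting goods, under £150.00 → 0% → £0.00
Paperback novel £18.24: books and periodicals → 9% → £1.6416
Unrounded tax sum = £24.53315 → £24.53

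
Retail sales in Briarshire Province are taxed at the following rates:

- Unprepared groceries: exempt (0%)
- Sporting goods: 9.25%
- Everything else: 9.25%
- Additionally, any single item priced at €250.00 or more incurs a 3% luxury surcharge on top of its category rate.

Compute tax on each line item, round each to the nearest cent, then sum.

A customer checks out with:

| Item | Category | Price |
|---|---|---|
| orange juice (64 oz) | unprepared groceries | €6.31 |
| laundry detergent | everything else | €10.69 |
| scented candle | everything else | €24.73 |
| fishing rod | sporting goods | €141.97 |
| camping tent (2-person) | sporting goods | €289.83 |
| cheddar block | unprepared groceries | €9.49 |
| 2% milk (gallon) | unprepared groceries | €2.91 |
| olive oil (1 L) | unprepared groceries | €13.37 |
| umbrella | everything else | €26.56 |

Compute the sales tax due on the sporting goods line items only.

Fishing rod €141.97: sporting goods → 9.25% → €13.13
Camping tent (2-person) €289.83: sporting goods → 9.25% + 3% surcharge = 12.25% → €35.50
Tax on sporting goods = €13.13 + €35.50 = €48.63

€48.63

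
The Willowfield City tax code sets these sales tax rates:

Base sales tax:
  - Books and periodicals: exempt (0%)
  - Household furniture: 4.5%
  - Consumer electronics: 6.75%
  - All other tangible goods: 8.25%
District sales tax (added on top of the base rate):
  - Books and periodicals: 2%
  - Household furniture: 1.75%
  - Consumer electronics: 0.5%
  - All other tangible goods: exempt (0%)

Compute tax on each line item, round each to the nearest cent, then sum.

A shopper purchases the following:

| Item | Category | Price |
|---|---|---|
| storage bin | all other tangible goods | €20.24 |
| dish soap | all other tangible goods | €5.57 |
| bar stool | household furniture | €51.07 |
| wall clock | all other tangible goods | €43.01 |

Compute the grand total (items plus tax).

Storage bin €20.24: all other tangible goods → 8.25% + 0% district = 8.25% → €1.67
Dish soap €5.57: all other tangible goods → 8.25% + 0% district = 8.25% → €0.46
Bar stool €51.07: household furniture → 4.5% + 1.75% district = 6.25% → €3.19
Wall clock €43.01: all other tangible goods → 8.25% + 0% district = 8.25% → €3.55
Subtotal = €119.89; tax = €8.87; total due = €128.76

€128.76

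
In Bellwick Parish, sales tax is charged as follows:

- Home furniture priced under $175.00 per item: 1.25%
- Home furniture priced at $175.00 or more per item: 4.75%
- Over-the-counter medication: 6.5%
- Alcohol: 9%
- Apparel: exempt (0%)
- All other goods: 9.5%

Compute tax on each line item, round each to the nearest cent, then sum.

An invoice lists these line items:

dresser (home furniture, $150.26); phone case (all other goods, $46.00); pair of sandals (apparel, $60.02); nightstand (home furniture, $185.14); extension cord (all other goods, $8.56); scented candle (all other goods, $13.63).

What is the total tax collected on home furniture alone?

$10.67

Dresser $150.26: home furniture, under $175.00 → 1.25% → $1.88
Nightstand $185.14: home furniture, $175.00 or more → 4.75% → $8.79
Tax on home furniture = $1.88 + $8.79 = $10.67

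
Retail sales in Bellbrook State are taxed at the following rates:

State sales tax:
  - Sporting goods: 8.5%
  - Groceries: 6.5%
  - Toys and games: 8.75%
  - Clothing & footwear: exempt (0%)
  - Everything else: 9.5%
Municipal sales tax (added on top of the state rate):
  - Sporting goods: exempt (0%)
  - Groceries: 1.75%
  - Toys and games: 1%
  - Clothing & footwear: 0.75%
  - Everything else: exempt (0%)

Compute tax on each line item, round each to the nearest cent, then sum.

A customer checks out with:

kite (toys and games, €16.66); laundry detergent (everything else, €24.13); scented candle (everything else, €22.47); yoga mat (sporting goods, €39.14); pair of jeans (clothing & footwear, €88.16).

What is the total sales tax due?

Kite €16.66: toys and games → 8.75% + 1% municipal = 9.75% → €1.62
Laundry detergent €24.13: everything else → 9.5% + 0% municipal = 9.5% → €2.29
Scented candle €22.47: everything else → 9.5% + 0% municipal = 9.5% → €2.13
Yoga mat €39.14: sporting goods → 8.5% + 0% municipal = 8.5% → €3.33
Pair of jeans €88.16: clothing & footwear → 0% + 0.75% municipal = 0.75% → €0.66
Total tax = €1.62 + €2.29 + €2.13 + €3.33 + €0.66 = €10.03

€10.03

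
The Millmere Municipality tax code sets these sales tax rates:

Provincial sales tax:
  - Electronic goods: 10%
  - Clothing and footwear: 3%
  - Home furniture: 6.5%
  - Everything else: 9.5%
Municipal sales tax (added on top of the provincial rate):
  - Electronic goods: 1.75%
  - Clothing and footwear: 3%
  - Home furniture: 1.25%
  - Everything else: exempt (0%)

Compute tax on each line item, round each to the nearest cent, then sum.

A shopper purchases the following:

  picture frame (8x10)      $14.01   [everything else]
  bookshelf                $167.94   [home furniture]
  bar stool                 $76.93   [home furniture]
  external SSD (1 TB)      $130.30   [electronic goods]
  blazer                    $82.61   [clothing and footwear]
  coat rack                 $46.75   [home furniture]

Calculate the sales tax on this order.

Picture frame (8x10) $14.01: everything else → 9.5% + 0% municipal = 9.5% → $1.33
Bookshelf $167.94: home furniture → 6.5% + 1.25% municipal = 7.75% → $13.02
Bar stool $76.93: home furniture → 6.5% + 1.25% municipal = 7.75% → $5.96
External SSD (1 TB) $130.30: electronic goods → 10% + 1.75% municipal = 11.75% → $15.31
Blazer $82.61: clothing and footwear → 3% + 3% municipal = 6% → $4.96
Coat rack $46.75: home furniture → 6.5% + 1.25% municipal = 7.75% → $3.62
Total tax = $1.33 + $13.02 + $5.96 + $15.31 + $4.96 + $3.62 = $44.20

$44.20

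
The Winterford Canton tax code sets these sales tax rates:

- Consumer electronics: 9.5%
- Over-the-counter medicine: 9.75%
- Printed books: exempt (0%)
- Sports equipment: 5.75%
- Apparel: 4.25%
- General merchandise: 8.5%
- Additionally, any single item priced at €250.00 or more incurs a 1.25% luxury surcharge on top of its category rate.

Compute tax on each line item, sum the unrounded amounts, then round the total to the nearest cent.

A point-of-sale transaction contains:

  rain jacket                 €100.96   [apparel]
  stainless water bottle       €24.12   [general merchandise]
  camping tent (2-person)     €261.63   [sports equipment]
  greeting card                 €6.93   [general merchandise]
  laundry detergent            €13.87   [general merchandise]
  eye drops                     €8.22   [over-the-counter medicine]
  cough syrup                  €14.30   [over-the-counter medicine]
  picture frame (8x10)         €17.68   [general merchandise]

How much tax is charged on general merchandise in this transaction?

Stainless water bottle €24.12: general merchandise → 8.5% → €2.0502
Greeting card €6.93: general merchandise → 8.5% → €0.58905
Laundry detergent €13.87: general merchandise → 8.5% → €1.17895
Picture frame (8x10) €17.68: general merchandise → 8.5% → €1.5028
Tax on general merchandise: unrounded sum = €5.321 → €5.32

€5.32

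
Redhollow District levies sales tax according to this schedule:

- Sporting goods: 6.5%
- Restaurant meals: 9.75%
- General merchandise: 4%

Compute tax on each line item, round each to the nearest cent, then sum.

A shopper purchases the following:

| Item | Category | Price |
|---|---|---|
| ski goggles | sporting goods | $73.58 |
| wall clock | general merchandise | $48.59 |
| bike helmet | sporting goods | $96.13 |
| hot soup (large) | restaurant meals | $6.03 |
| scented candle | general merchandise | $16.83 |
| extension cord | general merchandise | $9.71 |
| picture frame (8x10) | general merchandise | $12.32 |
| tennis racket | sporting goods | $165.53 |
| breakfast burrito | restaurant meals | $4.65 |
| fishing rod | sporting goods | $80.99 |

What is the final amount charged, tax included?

$545.94

Ski goggles $73.58: sporting goods → 6.5% → $4.78
Wall clock $48.59: general merchandise → 4% → $1.94
Bike helmet $96.13: sporting goods → 6.5% → $6.25
Hot soup (large) $6.03: restaurant meals → 9.75% → $0.59
Scented candle $16.83: general merchandise → 4% → $0.67
Extension cord $9.71: general merchandise → 4% → $0.39
Picture frame (8x10) $12.32: general merchandise → 4% → $0.49
Tennis racket $165.53: sporting goods → 6.5% → $10.76
Breakfast burrito $4.65: restaurant meals → 9.75% → $0.45
Fishing rod $80.99: sporting goods → 6.5% → $5.26
Subtotal = $514.36; tax = $31.58; total due = $545.94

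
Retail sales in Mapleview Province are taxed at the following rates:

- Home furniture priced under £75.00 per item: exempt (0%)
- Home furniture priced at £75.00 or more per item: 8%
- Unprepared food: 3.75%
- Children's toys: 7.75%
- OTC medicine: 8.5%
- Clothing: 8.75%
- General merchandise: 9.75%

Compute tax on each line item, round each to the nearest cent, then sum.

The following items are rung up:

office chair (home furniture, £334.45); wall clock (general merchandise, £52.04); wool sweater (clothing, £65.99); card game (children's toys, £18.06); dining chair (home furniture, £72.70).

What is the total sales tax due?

Office chair £334.45: home furniture, £75.00 or more → 8% → £26.76
Wall clock £52.04: general merchandise → 9.75% → £5.07
Wool sweater £65.99: clothing → 8.75% → £5.77
Card game £18.06: children's toys → 7.75% → £1.40
Dining chair £72.70: home furniture, under £75.00 → 0% → £0.00
Total tax = £26.76 + £5.07 + £5.77 + £1.40 = £39.00

£39.00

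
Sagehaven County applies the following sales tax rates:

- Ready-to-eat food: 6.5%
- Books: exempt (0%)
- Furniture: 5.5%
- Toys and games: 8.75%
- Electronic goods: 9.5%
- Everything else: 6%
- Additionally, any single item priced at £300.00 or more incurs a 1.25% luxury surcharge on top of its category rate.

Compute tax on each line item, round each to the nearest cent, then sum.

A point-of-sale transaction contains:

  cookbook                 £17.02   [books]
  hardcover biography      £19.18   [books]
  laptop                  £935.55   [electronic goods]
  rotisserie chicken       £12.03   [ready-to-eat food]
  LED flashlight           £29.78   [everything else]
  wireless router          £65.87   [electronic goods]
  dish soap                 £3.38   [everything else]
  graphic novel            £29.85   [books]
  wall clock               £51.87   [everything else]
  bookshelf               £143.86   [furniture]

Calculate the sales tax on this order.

Cookbook £17.02: books → 0% → £0.00
Hardcover biography £19.18: books → 0% → £0.00
Laptop £935.55: electronic goods → 9.5% + 1.25% surcharge = 10.75% → £100.57
Rotisserie chicken £12.03: ready-to-eat food → 6.5% → £0.78
LED flashlight £29.78: everything else → 6% → £1.79
Wireless router £65.87: electronic goods → 9.5% → £6.26
Dish soap £3.38: everything else → 6% → £0.20
Graphic novel £29.85: books → 0% → £0.00
Wall clock £51.87: everything else → 6% → £3.11
Bookshelf £143.86: furniture → 5.5% → £7.91
Total tax = £100.57 + £0.78 + £1.79 + £6.26 + £0.20 + £3.11 + £7.91 = £120.62

£120.62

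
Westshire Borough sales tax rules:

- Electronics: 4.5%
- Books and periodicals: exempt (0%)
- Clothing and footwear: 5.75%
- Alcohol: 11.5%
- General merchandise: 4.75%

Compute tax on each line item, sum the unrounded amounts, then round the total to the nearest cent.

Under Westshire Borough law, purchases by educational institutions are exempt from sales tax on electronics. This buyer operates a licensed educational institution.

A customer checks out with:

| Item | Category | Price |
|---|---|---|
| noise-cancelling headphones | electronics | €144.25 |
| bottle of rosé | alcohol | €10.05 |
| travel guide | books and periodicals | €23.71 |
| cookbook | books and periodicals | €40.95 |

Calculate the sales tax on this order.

€1.16

Noise-cancelling headphones €144.25: electronics, buyer-exempt → 0% → €0.00
Bottle of rosé €10.05: alcohol → 11.5% → €1.15575
Travel guide €23.71: books and periodicals → 0% → €0.00
Cookbook €40.95: books and periodicals → 0% → €0.00
Unrounded tax sum = €1.15575 → €1.16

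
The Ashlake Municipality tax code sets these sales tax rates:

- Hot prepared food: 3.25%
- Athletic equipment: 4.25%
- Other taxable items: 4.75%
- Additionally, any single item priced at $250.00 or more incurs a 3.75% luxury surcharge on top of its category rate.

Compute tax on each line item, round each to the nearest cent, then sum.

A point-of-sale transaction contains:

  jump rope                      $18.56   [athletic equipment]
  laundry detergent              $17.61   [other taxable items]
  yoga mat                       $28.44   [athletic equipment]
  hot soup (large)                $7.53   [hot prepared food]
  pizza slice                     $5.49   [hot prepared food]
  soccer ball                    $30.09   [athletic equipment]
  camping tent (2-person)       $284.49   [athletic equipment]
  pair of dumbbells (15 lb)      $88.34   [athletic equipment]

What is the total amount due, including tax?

Jump rope $18.56: athletic equipment → 4.25% → $0.79
Laundry detergent $17.61: other taxable items → 4.75% → $0.84
Yoga mat $28.44: athletic equipment → 4.25% → $1.21
Hot soup (large) $7.53: hot prepared food → 3.25% → $0.24
Pizza slice $5.49: hot prepared food → 3.25% → $0.18
Soccer ball $30.09: athletic equipment → 4.25% → $1.28
Camping tent (2-person) $284.49: athletic equipment → 4.25% + 3.75% surcharge = 8% → $22.76
Pair of dumbbells (15 lb) $88.34: athletic equipment → 4.25% → $3.75
Subtotal = $480.55; tax = $31.05; total due = $511.60

$511.60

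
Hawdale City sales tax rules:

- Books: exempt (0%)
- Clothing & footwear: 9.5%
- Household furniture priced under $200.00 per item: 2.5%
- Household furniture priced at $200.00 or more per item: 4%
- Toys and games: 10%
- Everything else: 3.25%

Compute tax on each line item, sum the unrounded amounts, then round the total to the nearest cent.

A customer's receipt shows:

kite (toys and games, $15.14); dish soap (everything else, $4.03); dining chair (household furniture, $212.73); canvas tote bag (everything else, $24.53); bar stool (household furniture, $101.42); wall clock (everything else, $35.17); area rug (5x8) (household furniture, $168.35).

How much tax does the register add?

Kite $15.14: toys and games → 10% → $1.514
Dish soap $4.03: everything else → 3.25% → $0.130975
Dining chair $212.73: household furniture, $200.00 or more → 4% → $8.5092
Canvas tote bag $24.53: everything else → 3.25% → $0.797225
Bar stool $101.42: household furniture, under $200.00 → 2.5% → $2.5355
Wall clock $35.17: everything else → 3.25% → $1.143025
Area rug (5x8) $168.35: household furniture, under $200.00 → 2.5% → $4.20875
Unrounded tax sum = $18.838675 → $18.84

$18.84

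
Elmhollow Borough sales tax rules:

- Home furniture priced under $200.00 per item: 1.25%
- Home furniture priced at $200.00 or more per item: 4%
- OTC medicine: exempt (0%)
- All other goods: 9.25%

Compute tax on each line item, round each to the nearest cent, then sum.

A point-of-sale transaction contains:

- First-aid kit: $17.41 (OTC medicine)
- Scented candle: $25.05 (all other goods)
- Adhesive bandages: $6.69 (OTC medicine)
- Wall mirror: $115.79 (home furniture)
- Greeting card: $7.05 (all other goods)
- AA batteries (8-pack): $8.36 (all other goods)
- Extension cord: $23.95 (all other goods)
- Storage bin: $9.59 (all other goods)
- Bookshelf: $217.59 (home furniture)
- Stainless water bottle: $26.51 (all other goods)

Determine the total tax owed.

First-aid kit $17.41: OTC medicine → 0% → $0.00
Scented candle $25.05: all other goods → 9.25% → $2.32
Adhesive bandages $6.69: OTC medicine → 0% → $0.00
Wall mirror $115.79: home furniture, under $200.00 → 1.25% → $1.45
Greeting card $7.05: all other goods → 9.25% → $0.65
AA batteries (8-pack) $8.36: all other goods → 9.25% → $0.77
Extension cord $23.95: all other goods → 9.25% → $2.22
Storage bin $9.59: all other goods → 9.25% → $0.89
Bookshelf $217.59: home furniture, $200.00 or more → 4% → $8.70
Stainless water bottle $26.51: all other goods → 9.25% → $2.45
Total tax = $2.32 + $1.45 + $0.65 + $0.77 + $2.22 + $0.89 + $8.70 + $2.45 = $19.45

$19.45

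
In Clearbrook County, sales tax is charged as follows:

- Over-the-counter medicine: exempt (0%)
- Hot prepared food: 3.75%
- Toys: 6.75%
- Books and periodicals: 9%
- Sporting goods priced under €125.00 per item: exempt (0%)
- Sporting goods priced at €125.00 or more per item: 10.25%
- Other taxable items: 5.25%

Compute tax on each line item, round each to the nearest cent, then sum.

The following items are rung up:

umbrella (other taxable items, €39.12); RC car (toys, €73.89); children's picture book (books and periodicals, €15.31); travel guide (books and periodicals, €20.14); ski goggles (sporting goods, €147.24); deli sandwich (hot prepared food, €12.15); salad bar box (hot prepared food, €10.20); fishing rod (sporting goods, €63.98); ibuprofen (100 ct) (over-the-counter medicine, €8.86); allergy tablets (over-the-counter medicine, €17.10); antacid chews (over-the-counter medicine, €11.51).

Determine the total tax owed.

Umbrella €39.12: other taxable items → 5.25% → €2.05
RC car €73.89: toys → 6.75% → €4.99
Children's picture book €15.31: books and periodicals → 9% → €1.38
Travel guide €20.14: books and periodicals → 9% → €1.81
Ski goggles €147.24: sporting goods, €125.00 or more → 10.25% → €15.09
Deli sandwich €12.15: hot prepared food → 3.75% → €0.46
Salad bar box €10.20: hot prepared food → 3.75% → €0.38
Fishing rod €63.98: sporting goods, under €125.00 → 0% → €0.00
Ibuprofen (100 ct) €8.86: over-the-counter medicine → 0% → €0.00
Allergy tablets €17.10: over-the-counter medicine → 0% → €0.00
Antacid chews €11.51: over-the-counter medicine → 0% → €0.00
Total tax = €2.05 + €4.99 + €1.38 + €1.81 + €15.09 + €0.46 + €0.38 = €26.16

€26.16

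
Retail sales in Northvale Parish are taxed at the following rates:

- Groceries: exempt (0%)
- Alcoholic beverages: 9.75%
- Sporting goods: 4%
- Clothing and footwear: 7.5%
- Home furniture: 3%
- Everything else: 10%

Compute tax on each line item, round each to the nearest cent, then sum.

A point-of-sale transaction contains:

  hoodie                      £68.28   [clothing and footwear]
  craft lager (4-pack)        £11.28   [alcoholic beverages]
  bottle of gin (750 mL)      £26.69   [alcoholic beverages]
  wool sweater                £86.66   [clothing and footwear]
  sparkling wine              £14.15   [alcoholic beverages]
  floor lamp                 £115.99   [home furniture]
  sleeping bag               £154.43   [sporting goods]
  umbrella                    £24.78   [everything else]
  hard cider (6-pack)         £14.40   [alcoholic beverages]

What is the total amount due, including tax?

Hoodie £68.28: clothing and footwear → 7.5% → £5.12
Craft lager (4-pack) £11.28: alcoholic beverages → 9.75% → £1.10
Bottle of gin (750 mL) £26.69: alcoholic beverages → 9.75% → £2.60
Wool sweater £86.66: clothing and footwear → 7.5% → £6.50
Sparkling wine £14.15: alcoholic beverages → 9.75% → £1.38
Floor lamp £115.99: home furniture → 3% → £3.48
Sleeping bag £154.43: sporting goods → 4% → £6.18
Umbrella £24.78: everything else → 10% → £2.48
Hard cider (6-pack) £14.40: alcoholic beverages → 9.75% → £1.40
Subtotal = £516.66; tax = £30.24; total due = £546.90

£546.90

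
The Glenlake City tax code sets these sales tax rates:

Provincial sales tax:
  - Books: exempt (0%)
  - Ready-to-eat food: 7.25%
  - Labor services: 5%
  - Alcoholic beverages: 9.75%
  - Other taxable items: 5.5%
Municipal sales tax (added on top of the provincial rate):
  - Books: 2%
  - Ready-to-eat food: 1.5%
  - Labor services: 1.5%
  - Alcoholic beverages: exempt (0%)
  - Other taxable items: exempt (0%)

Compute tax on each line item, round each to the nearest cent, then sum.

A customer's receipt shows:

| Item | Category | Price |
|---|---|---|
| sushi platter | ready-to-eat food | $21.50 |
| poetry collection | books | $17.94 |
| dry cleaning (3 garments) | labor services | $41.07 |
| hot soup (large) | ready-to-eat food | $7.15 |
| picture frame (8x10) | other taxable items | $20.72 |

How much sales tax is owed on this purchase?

$6.68

Sushi platter $21.50: ready-to-eat food → 7.25% + 1.5% municipal = 8.75% → $1.88
Poetry collection $17.94: books → 0% + 2% municipal = 2% → $0.36
Dry cleaning (3 garments) $41.07: labor services → 5% + 1.5% municipal = 6.5% → $2.67
Hot soup (large) $7.15: ready-to-eat food → 7.25% + 1.5% municipal = 8.75% → $0.63
Picture frame (8x10) $20.72: other taxable items → 5.5% + 0% municipal = 5.5% → $1.14
Total tax = $1.88 + $0.36 + $2.67 + $0.63 + $1.14 = $6.68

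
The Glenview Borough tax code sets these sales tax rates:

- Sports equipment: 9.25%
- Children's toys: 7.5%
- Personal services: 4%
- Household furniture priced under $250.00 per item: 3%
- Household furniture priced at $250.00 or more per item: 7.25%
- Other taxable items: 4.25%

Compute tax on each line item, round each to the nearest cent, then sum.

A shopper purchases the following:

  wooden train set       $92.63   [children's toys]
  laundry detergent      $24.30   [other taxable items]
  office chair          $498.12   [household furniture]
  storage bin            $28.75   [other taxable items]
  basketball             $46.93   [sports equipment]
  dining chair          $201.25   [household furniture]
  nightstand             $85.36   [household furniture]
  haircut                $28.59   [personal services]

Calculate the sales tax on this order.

Wooden train set $92.63: children's toys → 7.5% → $6.95
Laundry detergent $24.30: other taxable items → 4.25% → $1.03
Office chair $498.12: household furniture, $250.00 or more → 7.25% → $36.11
Storage bin $28.75: other taxable items → 4.25% → $1.22
Basketball $46.93: sports equipment → 9.25% → $4.34
Dining chair $201.25: household furniture, under $250.00 → 3% → $6.04
Nightstand $85.36: household furniture, under $250.00 → 3% → $2.56
Haircut $28.59: personal services → 4% → $1.14
Total tax = $6.95 + $1.03 + $36.11 + $1.22 + $4.34 + $6.04 + $2.56 + $1.14 = $59.39

$59.39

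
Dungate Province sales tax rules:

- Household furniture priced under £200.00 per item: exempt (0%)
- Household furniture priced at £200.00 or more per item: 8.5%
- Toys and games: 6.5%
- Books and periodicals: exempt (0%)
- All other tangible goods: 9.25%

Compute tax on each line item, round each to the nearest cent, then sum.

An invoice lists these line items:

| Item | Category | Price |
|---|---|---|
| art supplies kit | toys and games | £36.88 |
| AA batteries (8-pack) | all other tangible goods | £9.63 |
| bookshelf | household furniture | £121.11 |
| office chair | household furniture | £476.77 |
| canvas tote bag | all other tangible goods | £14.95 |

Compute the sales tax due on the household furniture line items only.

£40.53

Bookshelf £121.11: household furniture, under £200.00 → 0% → £0.00
Office chair £476.77: household furniture, £200.00 or more → 8.5% → £40.53
Tax on household furniture = £0.00 + £40.53 = £40.53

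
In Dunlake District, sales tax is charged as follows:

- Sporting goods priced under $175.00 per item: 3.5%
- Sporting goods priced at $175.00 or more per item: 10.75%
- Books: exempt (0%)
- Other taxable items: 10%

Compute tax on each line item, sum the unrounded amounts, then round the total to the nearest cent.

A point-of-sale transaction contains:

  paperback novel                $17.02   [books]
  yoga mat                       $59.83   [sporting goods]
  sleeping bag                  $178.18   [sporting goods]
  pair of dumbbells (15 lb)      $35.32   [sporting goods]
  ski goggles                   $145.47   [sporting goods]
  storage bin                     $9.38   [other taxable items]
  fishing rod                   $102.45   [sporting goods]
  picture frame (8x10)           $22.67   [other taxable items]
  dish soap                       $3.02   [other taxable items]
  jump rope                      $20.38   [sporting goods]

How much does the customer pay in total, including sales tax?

$629.10

Paperback novel $17.02: books → 0% → $0.00
Yoga mat $59.83: sporting goods, under $175.00 → 3.5% → $2.09405
Sleeping bag $178.18: sporting goods, $175.00 or more → 10.75% → $19.15435
Pair of dumbbells (15 lb) $35.32: sporting goods, under $175.00 → 3.5% → $1.2362
Ski goggles $145.47: sporting goods, under $175.00 → 3.5% → $5.09145
Storage bin $9.38: other taxable items → 10% → $0.938
Fishing rod $102.45: sporting goods, under $175.00 → 3.5% → $3.58575
Picture frame (8x10) $22.67: other taxable items → 10% → $2.267
Dish soap $3.02: other taxable items → 10% → $0.302
Jump rope $20.38: sporting goods, under $175.00 → 3.5% → $0.7133
Subtotal = $593.72; unrounded tax = $35.3821 → $35.38; total due = $629.10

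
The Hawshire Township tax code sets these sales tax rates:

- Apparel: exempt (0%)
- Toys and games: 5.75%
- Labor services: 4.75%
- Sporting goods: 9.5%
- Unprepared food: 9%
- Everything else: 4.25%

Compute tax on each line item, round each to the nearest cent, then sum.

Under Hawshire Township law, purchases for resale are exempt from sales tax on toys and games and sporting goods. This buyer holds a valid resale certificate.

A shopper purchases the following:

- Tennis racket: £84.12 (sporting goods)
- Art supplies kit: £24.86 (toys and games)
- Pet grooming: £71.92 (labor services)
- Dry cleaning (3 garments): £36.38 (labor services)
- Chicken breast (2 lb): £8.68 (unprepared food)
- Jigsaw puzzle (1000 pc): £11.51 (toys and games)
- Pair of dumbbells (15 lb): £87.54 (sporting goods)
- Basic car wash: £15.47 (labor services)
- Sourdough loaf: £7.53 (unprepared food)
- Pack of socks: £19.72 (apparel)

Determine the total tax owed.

£7.34

Tennis racket £84.12: sporting goods, buyer-exempt → 0% → £0.00
Art supplies kit £24.86: toys and games, buyer-exempt → 0% → £0.00
Pet grooming £71.92: labor services → 4.75% → £3.42
Dry cleaning (3 garments) £36.38: labor services → 4.75% → £1.73
Chicken breast (2 lb) £8.68: unprepared food → 9% → £0.78
Jigsaw puzzle (1000 pc) £11.51: toys and games, buyer-exempt → 0% → £0.00
Pair of dumbbells (15 lb) £87.54: sporting goods, buyer-exempt → 0% → £0.00
Basic car wash £15.47: labor services → 4.75% → £0.73
Sourdough loaf £7.53: unprepared food → 9% → £0.68
Pack of socks £19.72: apparel → 0% → £0.00
Total tax = £3.42 + £1.73 + £0.78 + £0.73 + £0.68 = £7.34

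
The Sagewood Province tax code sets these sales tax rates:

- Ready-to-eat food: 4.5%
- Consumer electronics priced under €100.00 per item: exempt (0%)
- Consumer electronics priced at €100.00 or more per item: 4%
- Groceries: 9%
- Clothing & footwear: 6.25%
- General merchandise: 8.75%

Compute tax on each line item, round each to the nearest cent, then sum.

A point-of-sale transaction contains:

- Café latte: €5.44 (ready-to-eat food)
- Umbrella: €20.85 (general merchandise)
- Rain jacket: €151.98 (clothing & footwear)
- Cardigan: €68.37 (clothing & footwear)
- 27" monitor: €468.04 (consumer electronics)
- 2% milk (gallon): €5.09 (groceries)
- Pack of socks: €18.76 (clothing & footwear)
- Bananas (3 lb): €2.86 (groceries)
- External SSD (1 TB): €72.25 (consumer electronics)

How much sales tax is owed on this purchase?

Café latte €5.44: ready-to-eat food → 4.5% → €0.24
Umbrella €20.85: general merchandise → 8.75% → €1.82
Rain jacket €151.98: clothing & footwear → 6.25% → €9.50
Cardigan €68.37: clothing & footwear → 6.25% → €4.27
27" monitor €468.04: consumer electronics, €100.00 or more → 4% → €18.72
2% milk (gallon) €5.09: groceries → 9% → €0.46
Pack of socks €18.76: clothing & footwear → 6.25% → €1.17
Bananas (3 lb) €2.86: groceries → 9% → €0.26
External SSD (1 TB) €72.25: consumer electronics, under €100.00 → 0% → €0.00
Total tax = €0.24 + €1.82 + €9.50 + €4.27 + €18.72 + €0.46 + €1.17 + €0.26 = €36.44

€36.44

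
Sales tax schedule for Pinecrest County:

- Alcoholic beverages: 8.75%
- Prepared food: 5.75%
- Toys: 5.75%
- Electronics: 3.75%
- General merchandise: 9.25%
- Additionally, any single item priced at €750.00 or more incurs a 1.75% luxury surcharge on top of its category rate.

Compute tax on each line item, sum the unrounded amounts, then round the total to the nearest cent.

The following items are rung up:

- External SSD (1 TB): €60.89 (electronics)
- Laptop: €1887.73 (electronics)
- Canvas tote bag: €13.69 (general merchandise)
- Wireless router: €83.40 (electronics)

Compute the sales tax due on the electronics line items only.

External SSD (1 TB) €60.89: electronics → 3.75% → €2.283375
Laptop €1887.73: electronics → 3.75% + 1.75% surcharge = 5.5% → €103.82515
Wireless router €83.40: electronics → 3.75% → €3.1275
Tax on electronics: unrounded sum = €109.236025 → €109.24

€109.24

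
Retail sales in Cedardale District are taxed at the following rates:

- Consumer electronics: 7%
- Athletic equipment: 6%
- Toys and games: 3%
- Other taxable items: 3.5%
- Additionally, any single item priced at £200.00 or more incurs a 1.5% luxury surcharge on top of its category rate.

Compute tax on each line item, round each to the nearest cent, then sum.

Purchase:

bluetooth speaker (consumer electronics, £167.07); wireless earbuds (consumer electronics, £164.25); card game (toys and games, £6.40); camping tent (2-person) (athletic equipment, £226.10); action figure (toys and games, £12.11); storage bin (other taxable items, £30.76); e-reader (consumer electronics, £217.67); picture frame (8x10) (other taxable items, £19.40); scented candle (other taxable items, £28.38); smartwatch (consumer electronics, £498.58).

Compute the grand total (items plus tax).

£1475.05

Bluetooth speaker £167.07: consumer electronics → 7% → £11.69
Wireless earbuds £164.25: consumer electronics → 7% → £11.50
Card game £6.40: toys and games → 3% → £0.19
Camping tent (2-person) £226.10: athletic equipment → 6% + 1.5% surcharge = 7.5% → £16.96
Action figure £12.11: toys and games → 3% → £0.36
Storage bin £30.76: other taxable items → 3.5% → £1.08
E-reader £217.67: consumer electronics → 7% + 1.5% surcharge = 8.5% → £18.50
Picture frame (8x10) £19.40: other taxable items → 3.5% → £0.68
Scented candle £28.38: other taxable items → 3.5% → £0.99
Smartwatch £498.58: consumer electronics → 7% + 1.5% surcharge = 8.5% → £42.38
Subtotal = £1370.72; tax = £104.33; total due = £1475.05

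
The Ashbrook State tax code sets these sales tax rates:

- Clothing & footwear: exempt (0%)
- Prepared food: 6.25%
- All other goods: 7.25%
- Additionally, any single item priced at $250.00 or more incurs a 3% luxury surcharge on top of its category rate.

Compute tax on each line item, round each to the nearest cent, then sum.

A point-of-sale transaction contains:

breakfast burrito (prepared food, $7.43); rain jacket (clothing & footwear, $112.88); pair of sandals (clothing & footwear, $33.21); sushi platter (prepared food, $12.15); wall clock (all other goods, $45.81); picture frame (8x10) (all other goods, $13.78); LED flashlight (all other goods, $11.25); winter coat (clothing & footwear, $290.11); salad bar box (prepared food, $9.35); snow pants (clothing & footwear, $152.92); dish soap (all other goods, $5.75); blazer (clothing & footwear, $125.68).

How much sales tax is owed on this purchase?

Breakfast burrito $7.43: prepared food → 6.25% → $0.46
Rain jacket $112.88: clothing & footwear → 0% → $0.00
Pair of sandals $33.21: clothing & footwear → 0% → $0.00
Sushi platter $12.15: prepared food → 6.25% → $0.76
Wall clock $45.81: all other goods → 7.25% → $3.32
Picture frame (8x10) $13.78: all other goods → 7.25% → $1.00
LED flashlight $11.25: all other goods → 7.25% → $0.82
Winter coat $290.11: clothing & footwear → 0% + 3% surcharge = 3% → $8.70
Salad bar box $9.35: prepared food → 6.25% → $0.58
Snow pants $152.92: clothing & footwear → 0% → $0.00
Dish soap $5.75: all other goods → 7.25% → $0.42
Blazer $125.68: clothing & footwear → 0% → $0.00
Total tax = $0.46 + $0.76 + $3.32 + $1.00 + $0.82 + $8.70 + $0.58 + $0.42 = $16.06

$16.06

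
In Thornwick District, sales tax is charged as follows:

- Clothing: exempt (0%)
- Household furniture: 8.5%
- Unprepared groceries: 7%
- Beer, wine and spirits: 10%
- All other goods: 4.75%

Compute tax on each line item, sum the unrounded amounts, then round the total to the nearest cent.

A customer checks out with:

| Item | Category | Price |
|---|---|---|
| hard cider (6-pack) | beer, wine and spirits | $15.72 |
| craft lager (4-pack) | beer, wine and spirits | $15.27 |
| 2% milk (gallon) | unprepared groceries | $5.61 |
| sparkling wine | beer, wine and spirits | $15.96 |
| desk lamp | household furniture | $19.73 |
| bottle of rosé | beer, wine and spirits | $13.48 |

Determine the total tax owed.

$8.11

Hard cider (6-pack) $15.72: beer, wine and spirits → 10% → $1.572
Craft lager (4-pack) $15.27: beer, wine and spirits → 10% → $1.527
2% milk (gallon) $5.61: unprepared groceries → 7% → $0.3927
Sparkling wine $15.96: beer, wine and spirits → 10% → $1.596
Desk lamp $19.73: household furniture → 8.5% → $1.67705
Bottle of rosé $13.48: beer, wine and spirits → 10% → $1.348
Unrounded tax sum = $8.11275 → $8.11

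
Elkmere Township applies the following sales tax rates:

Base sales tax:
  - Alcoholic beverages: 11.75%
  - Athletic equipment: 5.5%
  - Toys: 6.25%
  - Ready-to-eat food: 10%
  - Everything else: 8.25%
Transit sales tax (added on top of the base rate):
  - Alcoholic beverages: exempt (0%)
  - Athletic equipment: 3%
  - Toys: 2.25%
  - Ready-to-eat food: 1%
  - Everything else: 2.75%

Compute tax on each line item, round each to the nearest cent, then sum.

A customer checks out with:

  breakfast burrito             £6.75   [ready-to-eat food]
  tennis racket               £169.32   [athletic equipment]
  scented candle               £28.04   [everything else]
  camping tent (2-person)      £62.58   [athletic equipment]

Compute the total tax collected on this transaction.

£23.53

Breakfast burrito £6.75: ready-to-eat food → 10% + 1% transit = 11% → £0.74
Tennis racket £169.32: athletic equipment → 5.5% + 3% transit = 8.5% → £14.39
Scented candle £28.04: everything else → 8.25% + 2.75% transit = 11% → £3.08
Camping tent (2-person) £62.58: athletic equipment → 5.5% + 3% transit = 8.5% → £5.32
Total tax = £0.74 + £14.39 + £3.08 + £5.32 = £23.53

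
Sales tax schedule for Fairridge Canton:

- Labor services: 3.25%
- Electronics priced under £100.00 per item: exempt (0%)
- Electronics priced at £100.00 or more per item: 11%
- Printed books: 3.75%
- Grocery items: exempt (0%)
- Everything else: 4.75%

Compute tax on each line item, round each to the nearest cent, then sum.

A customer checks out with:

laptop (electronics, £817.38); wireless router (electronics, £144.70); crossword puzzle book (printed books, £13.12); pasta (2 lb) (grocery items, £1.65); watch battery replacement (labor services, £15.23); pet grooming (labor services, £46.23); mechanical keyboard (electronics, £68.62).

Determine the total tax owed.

Laptop £817.38: electronics, £100.00 or more → 11% → £89.91
Wireless router £144.70: electronics, £100.00 or more → 11% → £15.92
Crossword puzzle book £13.12: printed books → 3.75% → £0.49
Pasta (2 lb) £1.65: grocery items → 0% → £0.00
Watch battery replacement £15.23: labor services → 3.25% → £0.49
Pet grooming £46.23: labor services → 3.25% → £1.50
Mechanical keyboard £68.62: electronics, under £100.00 → 0% → £0.00
Total tax = £89.91 + £15.92 + £0.49 + £0.49 + £1.50 = £108.31

£108.31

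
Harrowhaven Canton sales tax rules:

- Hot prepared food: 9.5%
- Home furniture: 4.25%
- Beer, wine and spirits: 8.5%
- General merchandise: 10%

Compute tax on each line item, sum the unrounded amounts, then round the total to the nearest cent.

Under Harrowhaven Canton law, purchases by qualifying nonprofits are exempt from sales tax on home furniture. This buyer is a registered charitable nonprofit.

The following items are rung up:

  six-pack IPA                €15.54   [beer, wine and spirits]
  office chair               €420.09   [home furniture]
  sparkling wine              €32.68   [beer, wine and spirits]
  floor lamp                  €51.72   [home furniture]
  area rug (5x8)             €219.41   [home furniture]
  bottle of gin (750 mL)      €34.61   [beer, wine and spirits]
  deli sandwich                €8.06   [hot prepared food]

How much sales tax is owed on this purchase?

Six-pack IPA €15.54: beer, wine and spirits → 8.5% → €1.3209
Office chair €420.09: home furniture, buyer-exempt → 0% → €0.00
Sparkling wine €32.68: beer, wine and spirits → 8.5% → €2.7778
Floor lamp €51.72: home furniture, buyer-exempt → 0% → €0.00
Area rug (5x8) €219.41: home furniture, buyer-exempt → 0% → €0.00
Bottle of gin (750 mL) €34.61: beer, wine and spirits → 8.5% → €2.94185
Deli sandwich €8.06: hot prepared food → 9.5% → €0.7657
Unrounded tax sum = €7.80625 → €7.81

€7.81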